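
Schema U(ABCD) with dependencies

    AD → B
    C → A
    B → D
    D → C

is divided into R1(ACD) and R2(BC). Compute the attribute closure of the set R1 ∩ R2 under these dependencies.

AC

R1 ∩ R2 = {C}.
C → A applies, adding A
Closure: {AC}.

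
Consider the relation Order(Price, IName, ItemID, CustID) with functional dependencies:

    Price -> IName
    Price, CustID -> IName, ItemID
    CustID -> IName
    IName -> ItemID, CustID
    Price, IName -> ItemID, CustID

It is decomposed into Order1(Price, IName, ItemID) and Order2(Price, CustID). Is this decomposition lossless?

Common attributes: Order1 ∩ Order2 = {Price}.
Closure of {Price}: Price → IName applies, adding IName; IName → ItemID, CustID applies, adding ItemID, CustID. So (Price)⁺ = {Price, IName, ItemID, CustID}.
This closure contains every attribute of Order1, so Order1 ∩ Order2 → Order1. The join is lossless.

Yes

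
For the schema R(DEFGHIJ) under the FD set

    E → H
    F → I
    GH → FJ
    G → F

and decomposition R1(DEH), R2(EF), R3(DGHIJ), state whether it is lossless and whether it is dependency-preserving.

lossy and not dependency-preserving

Lossless test (chase): Rows 1 and 2 agree on E; apply E→H and equate their H entries. No row becomes fully distinguished — the join is lossy.
Dependency preservation: the restricted closure of {F} across the fragments never reaches {I}, so F → I cannot be enforced without a join — not preserved.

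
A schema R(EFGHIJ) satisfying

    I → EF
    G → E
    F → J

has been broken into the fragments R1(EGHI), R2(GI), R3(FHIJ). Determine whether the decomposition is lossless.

Chase test. Columns are EFGHIJ; row i has aⱼ where attribute j ∈ Ri, else bᵢⱼ.
Initial tableau (one row per fragment):
  row 1: a1 b12 a3 a4 a5 b16
  row 2: b21 b22 a3 b24 a5 b26
  row 3: b31 a2 b33 a4 a5 a6
Rows 1 and 2 agree on I; apply I→EF and equate their EF entries.
Rows 1 and 3 agree on I; apply I→EF and equate their EF entries.
Rows 1 and 2 agree on F; apply F→J and equate their J entries.
Rows 1 and 3 agree on F; apply F→J and equate their J entries.
Row 1 is now all distinguished symbols — the join is lossless.

Yes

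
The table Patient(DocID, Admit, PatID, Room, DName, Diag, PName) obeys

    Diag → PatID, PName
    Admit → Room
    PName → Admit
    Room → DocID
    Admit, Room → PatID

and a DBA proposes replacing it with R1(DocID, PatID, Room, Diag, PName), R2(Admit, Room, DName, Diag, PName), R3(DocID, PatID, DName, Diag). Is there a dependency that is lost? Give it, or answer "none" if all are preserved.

Check Admit, Room → PatID: no single fragment contains all of {Admit, PatID, Room}, and the restricted closure of {Admit, Room} across the fragments never reaches {PatID}.
Diag → PatID, PName is preserved.
Admit → Room is preserved.
PName → Admit is preserved.
Room → DocID is preserved.

Admit, Room → PatID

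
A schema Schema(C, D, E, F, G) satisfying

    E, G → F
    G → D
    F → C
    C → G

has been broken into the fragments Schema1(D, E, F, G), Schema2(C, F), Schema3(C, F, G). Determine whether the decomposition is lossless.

Chase test. Columns are C, D, E, F, G; row i has aⱼ where attribute j ∈ Schemai, else bᵢⱼ.
Initial tableau (one row per fragment):
  row 1: b11 a2 a3 a4 a5
  row 2: a1 b22 b23 a4 b25
  row 3: a1 b32 b33 a4 a5
Rows 1 and 3 agree on G; apply G→D and equate their D entries.
Rows 1 and 2 agree on F; apply F→C and equate their C entries.
Rows 1 and 2 agree on C; apply C→G and equate their G entries.
Rows 1 and 2 agree on G; apply G→D and equate their D entries.
Row 1 is now all distinguished symbols — the join is lossless.

Yes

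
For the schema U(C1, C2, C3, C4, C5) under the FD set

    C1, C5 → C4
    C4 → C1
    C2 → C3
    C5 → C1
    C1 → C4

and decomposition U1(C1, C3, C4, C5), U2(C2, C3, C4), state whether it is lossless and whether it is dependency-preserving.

lossy but dependency-preserving

Lossless test: (C3, C4)⁺ = {C1, C3, C4}, which is a superkey of neither fragment — lossy.
Dependency preservation: every FD's attributes lie within a single fragment, so each can be enforced locally — preserved.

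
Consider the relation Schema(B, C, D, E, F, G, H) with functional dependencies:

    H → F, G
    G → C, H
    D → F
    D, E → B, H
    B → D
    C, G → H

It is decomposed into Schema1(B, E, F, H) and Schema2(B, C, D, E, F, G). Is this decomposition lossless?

Common attributes: Schema1 ∩ Schema2 = {B, E, F}.
Closure of {B, E, F}: B → D applies, adding D; D, E → B, H applies, adding H; H → F, G applies, adding G; G → C, H applies, adding C. So (B, E, F)⁺ = {B, C, D, E, F, G, H}.
This closure contains every attribute of Schema1, so Schema1 ∩ Schema2 → Schema1. The join is lossless.

Yes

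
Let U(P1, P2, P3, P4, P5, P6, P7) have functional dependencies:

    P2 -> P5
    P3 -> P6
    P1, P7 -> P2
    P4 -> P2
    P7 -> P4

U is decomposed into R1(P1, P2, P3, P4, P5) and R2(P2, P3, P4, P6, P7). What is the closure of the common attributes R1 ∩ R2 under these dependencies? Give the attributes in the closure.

R1 ∩ R2 = {P2, P3, P4}.
P2 → P5 applies, adding P5
P3 → P6 applies, adding P6
Closure: {P2, P3, P4, P5, P6}.

P2, P3, P4, P5, P6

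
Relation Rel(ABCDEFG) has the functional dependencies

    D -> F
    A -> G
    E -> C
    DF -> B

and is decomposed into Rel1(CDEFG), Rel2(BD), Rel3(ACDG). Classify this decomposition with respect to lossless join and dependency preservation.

lossy but dependency-preserving

Lossless test (chase): Rows 1 and 2 agree on D; apply D→F and equate their F entries. Rows 1 and 3 agree on D; apply D→F and equate their F entries. Rows 1 and 2 agree on DF; apply DF→B and equate their B entries. Rows 1 and 3 agree on DF; apply DF→B and equate their B entries. No row becomes fully distinguished — the join is lossy.
Dependency preservation: DF → B is not contained in any single fragment, but the restricted closure of its left-hand side across the fragments still reaches the right-hand side; the remaining FDs each lie inside some fragment. All dependencies are preserved.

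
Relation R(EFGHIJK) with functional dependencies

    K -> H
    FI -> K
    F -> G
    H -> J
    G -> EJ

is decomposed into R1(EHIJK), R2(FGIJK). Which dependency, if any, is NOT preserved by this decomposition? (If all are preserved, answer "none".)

Check G → EJ: no single fragment contains all of {EGJ}, and the restricted closure of {G} across the fragments never reaches {EJ}.
K → H is preserved.
FI → K is preserved.
F → G is preserved.
H → J is preserved.

G -> EJ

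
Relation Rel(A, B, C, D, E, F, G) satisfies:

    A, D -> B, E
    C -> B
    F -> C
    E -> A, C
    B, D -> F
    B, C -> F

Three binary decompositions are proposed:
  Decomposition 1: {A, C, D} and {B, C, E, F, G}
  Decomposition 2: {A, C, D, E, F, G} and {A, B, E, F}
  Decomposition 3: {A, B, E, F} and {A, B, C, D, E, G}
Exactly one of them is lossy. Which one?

Decomposition 1

Decomposition 1: common = {C}, closure = {B, C, F} → lossy.
Decomposition 2: common = {A, E, F}, closure = {A, B, C, E, F} → lossless.
Decomposition 3: common = {A, B, E}, closure = {A, B, C, E, F} → lossless.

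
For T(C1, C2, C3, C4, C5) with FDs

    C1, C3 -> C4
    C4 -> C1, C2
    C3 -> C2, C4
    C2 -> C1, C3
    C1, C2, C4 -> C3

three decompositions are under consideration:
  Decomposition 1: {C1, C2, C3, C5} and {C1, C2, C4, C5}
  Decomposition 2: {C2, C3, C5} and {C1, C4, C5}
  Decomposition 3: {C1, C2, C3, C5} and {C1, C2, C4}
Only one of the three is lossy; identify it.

Decomposition 1: common = {C1, C2, C5}, closure = {C1, C2, C3, C4, C5} → lossless.
Decomposition 2: common = {C5}, closure = {C5} → lossy.
Decomposition 3: common = {C1, C2}, closure = {C1, C2, C3, C4} → lossless.

Decomposition 2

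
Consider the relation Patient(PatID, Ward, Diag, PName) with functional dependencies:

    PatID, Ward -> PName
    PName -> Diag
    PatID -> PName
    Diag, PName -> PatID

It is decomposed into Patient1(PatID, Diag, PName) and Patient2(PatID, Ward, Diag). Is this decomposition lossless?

Common attributes: Patient1 ∩ Patient2 = {PatID, Diag}.
Closure of {PatID, Diag}: PatID → PName applies, adding PName. So (PatID, Diag)⁺ = {PatID, Diag, PName}.
This closure contains every attribute of Patient1, so Patient1 ∩ Patient2 → Patient1. The join is lossless.

Yes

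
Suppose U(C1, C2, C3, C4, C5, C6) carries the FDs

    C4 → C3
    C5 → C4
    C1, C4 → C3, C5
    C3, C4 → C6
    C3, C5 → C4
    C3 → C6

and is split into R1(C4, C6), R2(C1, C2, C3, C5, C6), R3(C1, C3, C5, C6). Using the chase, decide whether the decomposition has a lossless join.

No

Chase test. Columns are C1, C2, C3, C4, C5, C6; row i has aⱼ where attribute j ∈ Ri, else bᵢⱼ.
Initial tableau (one row per fragment):
  row 1: b11 b12 b13 a4 b15 a6
  row 2: a1 a2 a3 b24 a5 a6
  row 3: a1 b32 a3 b34 a5 a6
Rows 2 and 3 agree on C5; apply C5→C4 and equate their C4 entries.
No row becomes fully distinguished — the join is lossy.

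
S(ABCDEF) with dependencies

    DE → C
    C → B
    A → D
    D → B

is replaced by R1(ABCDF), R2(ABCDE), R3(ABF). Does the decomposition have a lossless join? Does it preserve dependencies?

Lossless test (chase): Rows 1 and 3 agree on A; apply A→D and equate their D entries. No row becomes fully distinguished — the join is lossy.
Dependency preservation: every FD's attributes lie within a single fragment, so each can be enforced locally — preserved.

lossy but dependency-preserving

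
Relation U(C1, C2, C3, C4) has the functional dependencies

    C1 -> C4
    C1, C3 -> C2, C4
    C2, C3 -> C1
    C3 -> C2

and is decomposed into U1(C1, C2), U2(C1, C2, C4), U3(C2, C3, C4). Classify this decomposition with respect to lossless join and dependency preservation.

Lossless test (chase): Rows 1 and 2 agree on C1; apply C1→C4 and equate their C4 entries. No row becomes fully distinguished — the join is lossy.
Dependency preservation: the restricted closure of {C2, C3} across the fragments never reaches {C1}, so C2, C3 → C1 cannot be enforced without a join — not preserved.

lossy and not dependency-preserving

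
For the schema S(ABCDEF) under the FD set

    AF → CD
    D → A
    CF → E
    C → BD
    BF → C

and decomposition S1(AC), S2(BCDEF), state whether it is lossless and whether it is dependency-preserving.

lossless but not dependency-preserving

Lossless test: (C)⁺ = {ABCD}, which contains all of one fragment — lossless.
Dependency preservation: the restricted closure of {AF} across the fragments never reaches {CD}, so AF → CD cannot be enforced without a join — not preserved.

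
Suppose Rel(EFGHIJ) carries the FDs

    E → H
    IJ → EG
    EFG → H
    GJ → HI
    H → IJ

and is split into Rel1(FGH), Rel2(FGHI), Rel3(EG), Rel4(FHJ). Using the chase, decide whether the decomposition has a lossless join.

No

Chase test. Columns are EFGHIJ; row i has aⱼ where attribute j ∈ Reli, else bᵢⱼ.
Initial tableau (one row per fragment):
  row 1: b11 a2 a3 a4 b15 b16
  row 2: b21 a2 a3 a4 a5 b26
  row 3: a1 b32 a3 b34 b35 b36
  row 4: b41 a2 b43 a4 b45 a6
Rows 1 and 2 agree on H; apply H→IJ and equate their IJ entries.
Rows 1 and 4 agree on H; apply H→IJ and equate their IJ entries.
Rows 1 and 2 agree on IJ; apply IJ→EG and equate their EG entries.
Rows 1 and 4 agree on IJ; apply IJ→EG and equate their EG entries.
No row becomes fully distinguished — the join is lossy.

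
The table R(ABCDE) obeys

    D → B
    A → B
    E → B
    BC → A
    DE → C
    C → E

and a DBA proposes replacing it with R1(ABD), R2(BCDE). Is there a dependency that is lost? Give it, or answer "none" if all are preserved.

Check BC → A: no single fragment contains all of {ABC}, and the restricted closure of {BC} across the fragments never reaches {A}.
D → B is preserved.
A → B is preserved.
E → B is preserved.
DE → C is preserved.
C → E is preserved.

BC → A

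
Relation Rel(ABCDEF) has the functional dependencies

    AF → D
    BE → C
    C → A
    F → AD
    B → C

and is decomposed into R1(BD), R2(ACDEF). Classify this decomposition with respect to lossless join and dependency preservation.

lossy and not dependency-preserving

Lossless test: (D)⁺ = {D}, which is a superkey of neither fragment — lossy.
Dependency preservation: the restricted closure of {BE} across the fragments never reaches {C}, so BE → C cannot be enforced without a join — not preserved.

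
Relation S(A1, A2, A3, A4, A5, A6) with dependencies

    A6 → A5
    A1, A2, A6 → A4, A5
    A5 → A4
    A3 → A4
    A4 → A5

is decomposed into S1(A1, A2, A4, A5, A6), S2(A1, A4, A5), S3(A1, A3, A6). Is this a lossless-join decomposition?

Chase test. Columns are A1, A2, A3, A4, A5, A6; row i has aⱼ where attribute j ∈ Si, else bᵢⱼ.
Initial tableau (one row per fragment):
  row 1: a1 a2 b13 a4 a5 a6
  row 2: a1 b22 b23 a4 a5 b26
  row 3: a1 b32 a3 b34 b35 a6
Rows 1 and 3 agree on A6; apply A6→A5 and equate their A5 entries.
Rows 1 and 3 agree on A5; apply A5→A4 and equate their A4 entries.
No row becomes fully distinguished — the join is lossy.

No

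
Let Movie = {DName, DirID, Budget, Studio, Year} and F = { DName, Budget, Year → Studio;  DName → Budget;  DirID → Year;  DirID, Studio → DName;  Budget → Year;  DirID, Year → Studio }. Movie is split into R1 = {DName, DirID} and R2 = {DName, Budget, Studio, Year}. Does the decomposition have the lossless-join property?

Common attributes: R1 ∩ R2 = {DName}.
Closure of {DName}: DName → Budget applies, adding Budget; Budget → Year applies, adding Year; DName, Budget, Year → Studio applies, adding Studio. So (DName)⁺ = {DName, Budget, Studio, Year}.
This closure contains every attribute of R2, so R1 ∩ R2 → R2. The join is lossless.

Yes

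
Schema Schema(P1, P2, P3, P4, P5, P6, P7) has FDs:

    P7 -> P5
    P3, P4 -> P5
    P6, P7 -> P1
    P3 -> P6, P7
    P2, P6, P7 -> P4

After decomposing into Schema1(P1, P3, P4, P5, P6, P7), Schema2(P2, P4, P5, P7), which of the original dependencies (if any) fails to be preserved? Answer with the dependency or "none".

Check P2, P6, P7 → P4: no single fragment contains all of {P2, P4, P6, P7}, and the restricted closure of {P2, P6, P7} across the fragments never reaches {P4}.
P7 → P5 is preserved.
P3, P4 → P5 is preserved.
P6, P7 → P1 is preserved.
P3 → P6, P7 is preserved.

P2, P6, P7 -> P4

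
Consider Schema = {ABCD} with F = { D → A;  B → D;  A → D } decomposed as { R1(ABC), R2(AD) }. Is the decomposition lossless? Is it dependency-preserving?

lossless and dependency-preserving

Lossless test: (A)⁺ = {AD}, which contains all of one fragment — lossless.
Dependency preservation: B → D is not contained in any single fragment, but the restricted closure of its left-hand side across the fragments still reaches the right-hand side; the remaining FDs each lie inside some fragment. All dependencies are preserved.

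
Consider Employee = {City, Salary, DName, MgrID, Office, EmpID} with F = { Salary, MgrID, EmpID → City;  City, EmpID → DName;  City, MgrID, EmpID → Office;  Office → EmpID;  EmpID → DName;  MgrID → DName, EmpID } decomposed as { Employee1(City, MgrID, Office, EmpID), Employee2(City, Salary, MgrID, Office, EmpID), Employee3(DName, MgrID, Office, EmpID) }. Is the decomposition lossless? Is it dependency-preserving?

lossless and dependency-preserving

Lossless test (chase): Rows 1 and 2 agree on City, EmpID; apply City, EmpID→DName and equate their DName entries. Rows 1 and 3 agree on EmpID; apply EmpID→DName and equate their DName entries. Row 2 is now all distinguished symbols — the join is lossless.
Dependency preservation: City, EmpID → DName is not contained in any single fragment, but the restricted closure of its left-hand side across the fragments still reaches the right-hand side; the remaining FDs each lie inside some fragment. All dependencies are preserved.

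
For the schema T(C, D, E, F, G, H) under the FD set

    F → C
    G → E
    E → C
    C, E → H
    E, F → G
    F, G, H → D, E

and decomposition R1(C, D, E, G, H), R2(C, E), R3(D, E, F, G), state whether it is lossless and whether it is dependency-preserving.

lossless but not dependency-preserving

Lossless test (chase): Rows 1 and 3 agree on E; apply E→C and equate their C entries. Rows 1 and 2 agree on C, E; apply C, E→H and equate their H entries. Rows 1 and 3 agree on C, E; apply C, E→H and equate their H entries. Row 3 is now all distinguished symbols — the join is lossless.
Dependency preservation: the restricted closure of {F} across the fragments never reaches {C}, so F → C cannot be enforced without a join — not preserved.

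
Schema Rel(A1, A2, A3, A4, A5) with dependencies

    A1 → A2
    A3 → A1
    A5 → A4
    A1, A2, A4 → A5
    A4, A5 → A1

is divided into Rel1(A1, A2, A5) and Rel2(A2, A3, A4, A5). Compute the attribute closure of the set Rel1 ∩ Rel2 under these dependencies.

Rel1 ∩ Rel2 = {A2, A5}.
A5 → A4 applies, adding A4
A4, A5 → A1 applies, adding A1
Closure: {A1, A2, A4, A5}.

A1, A2, A4, A5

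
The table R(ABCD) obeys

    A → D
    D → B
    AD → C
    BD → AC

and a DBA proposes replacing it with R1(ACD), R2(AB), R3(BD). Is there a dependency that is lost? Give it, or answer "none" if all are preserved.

A → D lies within R1.
D → B lies within R3.
AD → C lies within R1.
BD → AC: restricted closure across fragments reaches AC.
Every dependency is enforceable on the fragments, so the decomposition is dependency-preserving.

none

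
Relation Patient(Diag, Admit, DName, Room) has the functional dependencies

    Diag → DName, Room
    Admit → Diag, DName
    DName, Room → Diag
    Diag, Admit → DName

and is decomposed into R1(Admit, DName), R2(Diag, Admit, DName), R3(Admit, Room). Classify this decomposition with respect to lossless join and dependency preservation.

lossless but not dependency-preserving

Lossless test (chase): Rows 1 and 2 agree on Admit; apply Admit→Diag, DName and equate their Diag, DName entries. Rows 1 and 3 agree on Admit; apply Admit→Diag, DName and equate their Diag, DName entries. Rows 1 and 2 agree on Diag; apply Diag→DName, Room and equate their DName, Room entries. Rows 1 and 3 agree on Diag; apply Diag→DName, Room and equate their DName, Room entries. Row 1 is now all distinguished symbols — the join is lossless.
Dependency preservation: the restricted closure of {Diag} across the fragments never reaches {DName, Room}, so Diag → DName, Room cannot be enforced without a join — not preserved.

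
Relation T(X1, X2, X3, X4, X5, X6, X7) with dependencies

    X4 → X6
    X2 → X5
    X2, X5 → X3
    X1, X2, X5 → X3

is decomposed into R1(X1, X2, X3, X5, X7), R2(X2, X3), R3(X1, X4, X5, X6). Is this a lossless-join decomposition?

Chase test. Columns are X1, X2, X3, X4, X5, X6, X7; row i has aⱼ where attribute j ∈ Ri, else bᵢⱼ.
Initial tableau (one row per fragment):
  row 1: a1 a2 a3 b14 a5 b16 a7
  row 2: b21 a2 a3 b24 b25 b26 b27
  row 3: a1 b32 b33 a4 a5 a6 b37
Rows 1 and 2 agree on X2; apply X2→X5 and equate their X5 entries.
No row becomes fully distinguished — the join is lossy.

No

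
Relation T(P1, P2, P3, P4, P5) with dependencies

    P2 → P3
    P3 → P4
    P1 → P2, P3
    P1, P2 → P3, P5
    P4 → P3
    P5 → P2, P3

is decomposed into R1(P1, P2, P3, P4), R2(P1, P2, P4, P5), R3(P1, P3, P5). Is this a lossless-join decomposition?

Chase test. Columns are P1, P2, P3, P4, P5; row i has aⱼ where attribute j ∈ Ri, else bᵢⱼ.
Initial tableau (one row per fragment):
  row 1: a1 a2 a3 a4 b15
  row 2: a1 a2 b23 a4 a5
  row 3: a1 b32 a3 b34 a5
Rows 1 and 2 agree on P2; apply P2→P3 and equate their P3 entries.
Rows 1 and 3 agree on P3; apply P3→P4 and equate their P4 entries.
Rows 1 and 3 agree on P1; apply P1→P2, P3 and equate their P2, P3 entries.
Rows 1 and 2 agree on P1, P2; apply P1, P2→P3, P5 and equate their P3, P5 entries.
Row 1 is now all distinguished symbols — the join is lossless.

Yes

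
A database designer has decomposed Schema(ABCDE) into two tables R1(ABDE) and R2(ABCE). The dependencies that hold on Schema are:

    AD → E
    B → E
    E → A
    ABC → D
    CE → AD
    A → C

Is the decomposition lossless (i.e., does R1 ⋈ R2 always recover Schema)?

Common attributes: R1 ∩ R2 = {ABE}.
Closure of {ABE}: A → C applies, adding C; ABC → D applies, adding D. So (ABE)⁺ = {ABCDE}.
This closure contains every attribute of R1, so R1 ∩ R2 → R1. The join is lossless.

Yes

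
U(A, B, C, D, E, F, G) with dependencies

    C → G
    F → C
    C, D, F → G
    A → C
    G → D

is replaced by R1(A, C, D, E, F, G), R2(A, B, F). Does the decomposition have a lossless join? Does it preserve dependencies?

Lossless test: (A, F)⁺ = {A, C, D, F, G}, which is a superkey of neither fragment — lossy.
Dependency preservation: every FD's attributes lie within a single fragment, so each can be enforced locally — preserved.

lossy but dependency-preserving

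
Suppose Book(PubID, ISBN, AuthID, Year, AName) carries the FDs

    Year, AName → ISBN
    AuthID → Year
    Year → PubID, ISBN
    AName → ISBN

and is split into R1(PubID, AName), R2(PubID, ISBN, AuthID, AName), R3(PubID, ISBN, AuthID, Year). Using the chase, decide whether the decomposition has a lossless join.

Yes

Chase test. Columns are PubID, ISBN, AuthID, Year, AName; row i has aⱼ where attribute j ∈ Ri, else bᵢⱼ.
Initial tableau (one row per fragment):
  row 1: a1 b12 b13 b14 a5
  row 2: a1 a2 a3 b24 a5
  row 3: a1 a2 a3 a4 b35
Rows 2 and 3 agree on AuthID; apply AuthID→Year and equate their Year entries.
Rows 1 and 2 agree on AName; apply AName→ISBN and equate their ISBN entries.
Row 2 is now all distinguished symbols — the join is lossless.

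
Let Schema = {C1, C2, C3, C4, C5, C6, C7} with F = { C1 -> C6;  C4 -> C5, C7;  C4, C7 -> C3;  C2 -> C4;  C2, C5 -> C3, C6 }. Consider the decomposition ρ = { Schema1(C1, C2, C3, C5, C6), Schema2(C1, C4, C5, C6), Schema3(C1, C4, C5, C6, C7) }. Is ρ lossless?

Chase test. Columns are C1, C2, C3, C4, C5, C6, C7; row i has aⱼ where attribute j ∈ Schemai, else bᵢⱼ.
Initial tableau (one row per fragment):
  row 1: a1 a2 a3 b14 a5 a6 b17
  row 2: a1 b22 b23 a4 a5 a6 b27
  row 3: a1 b32 b33 a4 a5 a6 a7
Rows 2 and 3 agree on C4; apply C4→C5, C7 and equate their C5, C7 entries.
Rows 2 and 3 agree on C4, C7; apply C4, C7→C3 and equate their C3 entries.
No row becomes fully distinguished — the join is lossy.

No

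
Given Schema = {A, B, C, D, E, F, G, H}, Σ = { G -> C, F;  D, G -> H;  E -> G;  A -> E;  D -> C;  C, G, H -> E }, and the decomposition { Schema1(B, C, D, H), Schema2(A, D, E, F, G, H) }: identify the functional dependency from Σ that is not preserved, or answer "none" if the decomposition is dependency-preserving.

Check G → C, F: no single fragment contains all of {C, F, G}, and the restricted closure of {G} across the fragments never reaches {C, F}.
D, G → H is preserved.
E → G is preserved.
A → E is preserved.
D → C is preserved.
C, G, H → E is preserved.

G -> C, F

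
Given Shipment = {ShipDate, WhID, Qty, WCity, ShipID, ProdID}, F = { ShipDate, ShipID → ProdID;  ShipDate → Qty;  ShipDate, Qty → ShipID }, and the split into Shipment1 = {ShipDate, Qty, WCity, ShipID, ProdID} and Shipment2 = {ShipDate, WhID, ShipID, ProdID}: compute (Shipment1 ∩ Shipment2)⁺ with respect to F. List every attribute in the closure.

Shipment1 ∩ Shipment2 = {ShipDate, ShipID, ProdID}.
ShipDate → Qty applies, adding Qty
Closure: {ShipDate, Qty, ShipID, ProdID}.

ShipDate, Qty, ShipID, ProdID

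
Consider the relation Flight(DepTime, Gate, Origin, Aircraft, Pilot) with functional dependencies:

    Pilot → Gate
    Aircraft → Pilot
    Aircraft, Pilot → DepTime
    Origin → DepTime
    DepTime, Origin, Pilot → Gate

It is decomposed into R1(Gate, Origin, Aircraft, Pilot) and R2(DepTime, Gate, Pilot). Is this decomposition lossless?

No

Common attributes: R1 ∩ R2 = {Gate, Pilot}.
No dependency enlarges {Gate, Pilot}, so (Gate, Pilot)⁺ = {Gate, Pilot}.
The closure contains neither all of R1 = {Gate, Origin, Aircraft, Pilot} nor all of R2 = {DepTime, Gate, Pilot}, so the common attributes are not a superkey of either fragment. The join is lossy.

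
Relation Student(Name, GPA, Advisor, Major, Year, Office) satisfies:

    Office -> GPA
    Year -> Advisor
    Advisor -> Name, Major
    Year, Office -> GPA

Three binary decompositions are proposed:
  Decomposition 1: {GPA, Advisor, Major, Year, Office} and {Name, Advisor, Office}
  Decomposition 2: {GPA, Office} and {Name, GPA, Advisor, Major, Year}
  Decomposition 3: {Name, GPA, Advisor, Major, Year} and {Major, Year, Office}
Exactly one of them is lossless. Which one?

Decomposition 1

Decomposition 1: common = {Advisor, Office}, closure = {Name, GPA, Advisor, Major, Office} → lossless.
Decomposition 2: common = {GPA}, closure = {GPA} → lossy.
Decomposition 3: common = {Major, Year}, closure = {Name, Advisor, Major, Year} → lossy.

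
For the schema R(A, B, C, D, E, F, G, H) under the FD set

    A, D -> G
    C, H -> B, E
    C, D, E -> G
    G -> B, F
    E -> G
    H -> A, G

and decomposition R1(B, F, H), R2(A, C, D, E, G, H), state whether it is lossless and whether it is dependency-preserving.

Lossless test: (H)⁺ = {A, B, F, G, H}, which contains all of one fragment — lossless.
Dependency preservation: the restricted closure of {G} across the fragments never reaches {B, F}, so G → B, F cannot be enforced without a join — not preserved.

lossless but not dependency-preserving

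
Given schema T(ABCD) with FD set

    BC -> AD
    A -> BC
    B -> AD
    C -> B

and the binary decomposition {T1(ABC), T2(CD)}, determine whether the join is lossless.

Common attributes: T1 ∩ T2 = {C}.
Closure of {C}: C → B applies, adding B; BC → AD applies, adding AD. So (C)⁺ = {ABCD}.
This closure contains every attribute of T1, so T1 ∩ T2 → T1. The join is lossless.

Yes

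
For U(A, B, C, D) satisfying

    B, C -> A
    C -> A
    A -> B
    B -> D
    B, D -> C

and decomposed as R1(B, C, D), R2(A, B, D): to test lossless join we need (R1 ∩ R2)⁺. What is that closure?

A, B, C, D

R1 ∩ R2 = {B, D}.
B, D → C applies, adding C
B, C → A applies, adding A
Closure: {A, B, C, D}.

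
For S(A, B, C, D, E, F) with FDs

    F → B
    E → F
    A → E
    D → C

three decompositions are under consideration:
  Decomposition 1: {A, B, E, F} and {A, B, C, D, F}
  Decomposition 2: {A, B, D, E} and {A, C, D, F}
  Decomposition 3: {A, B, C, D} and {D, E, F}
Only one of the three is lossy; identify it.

Decomposition 3

Decomposition 1: common = {A, B, F}, closure = {A, B, E, F} → lossless.
Decomposition 2: common = {A, D}, closure = {A, B, C, D, E, F} → lossless.
Decomposition 3: common = {D}, closure = {C, D} → lossy.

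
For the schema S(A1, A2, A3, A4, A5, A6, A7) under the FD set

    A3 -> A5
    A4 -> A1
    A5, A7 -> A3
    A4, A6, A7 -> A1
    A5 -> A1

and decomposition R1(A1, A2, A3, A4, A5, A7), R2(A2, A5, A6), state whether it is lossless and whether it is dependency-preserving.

Lossless test: (A2, A5)⁺ = {A1, A2, A5}, which is a superkey of neither fragment — lossy.
Dependency preservation: A4, A6, A7 → A1 is not contained in any single fragment, but the restricted closure of its left-hand side across the fragments still reaches the right-hand side; the remaining FDs each lie inside some fragment. All dependencies are preserved.

lossy but dependency-preserving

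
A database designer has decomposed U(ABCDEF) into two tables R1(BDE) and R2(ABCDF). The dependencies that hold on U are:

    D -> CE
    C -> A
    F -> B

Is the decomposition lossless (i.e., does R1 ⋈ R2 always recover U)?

Yes

Common attributes: R1 ∩ R2 = {BD}.
Closure of {BD}: D → CE applies, adding CE; C → A applies, adding A. So (BD)⁺ = {ABCDE}.
This closure contains every attribute of R1, so R1 ∩ R2 → R1. The join is lossless.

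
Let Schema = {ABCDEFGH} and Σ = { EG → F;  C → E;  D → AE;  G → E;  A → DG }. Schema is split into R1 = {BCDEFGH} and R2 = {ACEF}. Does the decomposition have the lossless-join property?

No

Common attributes: R1 ∩ R2 = {CEF}.
No dependency enlarges {CEF}, so (CEF)⁺ = {CEF}.
The closure contains neither all of R1 = {BCDEFGH} nor all of R2 = {ACEF}, so the common attributes are not a superkey of either fragment. The join is lossy.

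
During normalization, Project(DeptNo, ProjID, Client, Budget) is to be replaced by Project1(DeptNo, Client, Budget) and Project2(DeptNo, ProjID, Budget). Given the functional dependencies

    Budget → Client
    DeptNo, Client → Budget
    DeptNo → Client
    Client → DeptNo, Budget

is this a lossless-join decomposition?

Yes

Common attributes: Project1 ∩ Project2 = {DeptNo, Budget}.
Closure of {DeptNo, Budget}: Budget → Client applies, adding Client. So (DeptNo, Budget)⁺ = {DeptNo, Client, Budget}.
This closure contains every attribute of Project1, so Project1 ∩ Project2 → Project1. The join is lossless.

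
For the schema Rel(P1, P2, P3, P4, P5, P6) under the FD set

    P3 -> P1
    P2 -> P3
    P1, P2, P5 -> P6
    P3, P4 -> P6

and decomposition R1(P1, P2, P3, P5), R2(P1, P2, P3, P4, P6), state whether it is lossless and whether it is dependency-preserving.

lossy and not dependency-preserving

Lossless test: (P1, P2, P3)⁺ = {P1, P2, P3}, which is a superkey of neither fragment — lossy.
Dependency preservation: the restricted closure of {P1, P2, P5} across the fragments never reaches {P6}, so P1, P2, P5 → P6 cannot be enforced without a join — not preserved.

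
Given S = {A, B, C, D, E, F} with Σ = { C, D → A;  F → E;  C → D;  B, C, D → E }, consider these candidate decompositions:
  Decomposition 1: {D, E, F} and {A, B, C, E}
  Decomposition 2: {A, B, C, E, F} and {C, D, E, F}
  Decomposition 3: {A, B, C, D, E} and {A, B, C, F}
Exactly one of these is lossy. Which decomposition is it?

Decomposition 1: common = {E}, closure = {E} → lossy.
Decomposition 2: common = {C, E, F}, closure = {A, C, D, E, F} → lossless.
Decomposition 3: common = {A, B, C}, closure = {A, B, C, D, E} → lossless.

Decomposition 1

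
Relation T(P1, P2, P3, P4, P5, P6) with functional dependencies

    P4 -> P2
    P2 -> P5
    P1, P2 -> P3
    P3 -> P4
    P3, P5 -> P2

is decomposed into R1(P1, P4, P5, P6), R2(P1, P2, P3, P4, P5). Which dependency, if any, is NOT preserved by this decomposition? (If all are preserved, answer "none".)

none

P4 → P2 lies within R2.
P2 → P5 lies within R2.
P1, P2 → P3 lies within R2.
P3 → P4 lies within R2.
P3, P5 → P2 lies within R2.
Every dependency is enforceable on the fragments, so the decomposition is dependency-preserving.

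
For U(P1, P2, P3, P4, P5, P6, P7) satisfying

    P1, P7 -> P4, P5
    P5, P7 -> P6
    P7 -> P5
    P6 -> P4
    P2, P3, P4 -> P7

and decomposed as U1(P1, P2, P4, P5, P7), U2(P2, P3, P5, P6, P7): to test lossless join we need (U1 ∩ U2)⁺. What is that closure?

U1 ∩ U2 = {P2, P5, P7}.
P5, P7 → P6 applies, adding P6
P6 → P4 applies, adding P4
Closure: {P2, P4, P5, P6, P7}.

P2, P4, P5, P6, P7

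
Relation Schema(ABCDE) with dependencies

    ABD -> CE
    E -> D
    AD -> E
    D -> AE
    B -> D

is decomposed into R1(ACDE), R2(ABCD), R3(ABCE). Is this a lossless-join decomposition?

Yes

Chase test. Columns are ABCDE; row i has aⱼ where attribute j ∈ Ri, else bᵢⱼ.
Initial tableau (one row per fragment):
  row 1: a1 b12 a3 a4 a5
  row 2: a1 a2 a3 a4 b25
  row 3: a1 a2 a3 b34 a5
Rows 1 and 3 agree on E; apply E→D and equate their D entries.
Rows 1 and 2 agree on AD; apply AD→E and equate their E entries.
Row 2 is now all distinguished symbols — the join is lossless.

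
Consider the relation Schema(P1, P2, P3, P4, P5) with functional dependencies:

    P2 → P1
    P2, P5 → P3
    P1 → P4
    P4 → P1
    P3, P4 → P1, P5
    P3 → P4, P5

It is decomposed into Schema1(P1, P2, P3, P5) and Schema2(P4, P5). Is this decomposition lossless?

No

Common attributes: Schema1 ∩ Schema2 = {P5}.
No dependency enlarges {P5}, so (P5)⁺ = {P5}.
The closure contains neither all of Schema1 = {P1, P2, P3, P5} nor all of Schema2 = {P4, P5}, so the common attributes are not a superkey of either fragment. The join is lossy.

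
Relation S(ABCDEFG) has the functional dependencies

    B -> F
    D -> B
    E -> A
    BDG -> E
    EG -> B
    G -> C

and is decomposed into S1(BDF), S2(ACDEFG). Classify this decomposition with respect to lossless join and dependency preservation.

Lossless test: (DF)⁺ = {BDF}, which contains all of one fragment — lossless.
Dependency preservation: the restricted closure of {EG} across the fragments never reaches {B}, so EG → B cannot be enforced without a join — not preserved.

lossless but not dependency-preserving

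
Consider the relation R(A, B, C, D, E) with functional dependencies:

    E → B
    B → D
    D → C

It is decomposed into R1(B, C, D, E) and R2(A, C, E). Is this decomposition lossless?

Yes

Common attributes: R1 ∩ R2 = {C, E}.
Closure of {C, E}: E → B applies, adding B; B → D applies, adding D. So (C, E)⁺ = {B, C, D, E}.
This closure contains every attribute of R1, so R1 ∩ R2 → R1. The join is lossless.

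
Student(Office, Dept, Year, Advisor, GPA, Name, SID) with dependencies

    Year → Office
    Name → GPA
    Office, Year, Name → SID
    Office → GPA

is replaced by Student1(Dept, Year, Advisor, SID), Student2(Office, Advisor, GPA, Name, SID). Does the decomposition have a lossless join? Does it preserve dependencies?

Lossless test: (Advisor, SID)⁺ = {Advisor, SID}, which is a superkey of neither fragment — lossy.
Dependency preservation: the restricted closure of {Year} across the fragments never reaches {Office}, so Year → Office cannot be enforced without a join — not preserved.

lossy and not dependency-preserving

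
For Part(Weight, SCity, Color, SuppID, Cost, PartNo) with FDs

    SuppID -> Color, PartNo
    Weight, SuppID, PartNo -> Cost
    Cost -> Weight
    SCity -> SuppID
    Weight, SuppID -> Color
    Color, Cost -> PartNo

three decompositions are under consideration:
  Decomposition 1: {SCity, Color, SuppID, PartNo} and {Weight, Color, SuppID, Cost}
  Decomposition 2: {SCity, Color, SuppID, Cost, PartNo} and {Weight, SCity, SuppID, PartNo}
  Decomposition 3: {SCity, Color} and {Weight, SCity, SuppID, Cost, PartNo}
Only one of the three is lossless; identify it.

Decomposition 1: common = {Color, SuppID}, closure = {Color, SuppID, PartNo} → lossy.
Decomposition 2: common = {SCity, SuppID, PartNo}, closure = {SCity, Color, SuppID, PartNo} → lossy.
Decomposition 3: common = {SCity}, closure = {SCity, Color, SuppID, PartNo} → lossless.

Decomposition 3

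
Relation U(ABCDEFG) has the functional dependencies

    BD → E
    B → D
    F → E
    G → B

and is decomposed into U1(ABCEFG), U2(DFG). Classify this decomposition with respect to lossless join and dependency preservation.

lossless but not dependency-preserving

Lossless test: (FG)⁺ = {BDEFG}, which contains all of one fragment — lossless.
Dependency preservation: the restricted closure of {B} across the fragments never reaches {D}, so B → D cannot be enforced without a join — not preserved.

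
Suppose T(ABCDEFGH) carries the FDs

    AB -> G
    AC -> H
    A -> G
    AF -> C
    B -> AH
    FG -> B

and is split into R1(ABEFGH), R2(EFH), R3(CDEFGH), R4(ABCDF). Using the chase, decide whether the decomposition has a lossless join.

Chase test. Columns are ABCDEFGH; row i has aⱼ where attribute j ∈ Ri, else bᵢⱼ.
Initial tableau (one row per fragment):
  row 1: a1 a2 b13 b14 a5 a6 a7 a8
  row 2: b21 b22 b23 b24 a5 a6 b27 a8
  row 3: b31 b32 a3 a4 a5 a6 a7 a8
  row 4: a1 a2 a3 a4 b45 a6 b47 b48
Rows 1 and 4 agree on AB; apply AB→G and equate their G entries.
Rows 1 and 4 agree on AF; apply AF→C and equate their C entries.
Rows 1 and 4 agree on B; apply B→AH and equate their AH entries.
Rows 1 and 3 agree on FG; apply FG→B and equate their B entries.
Rows 1 and 3 agree on B; apply B→AH and equate their AH entries.
Row 3 is now all distinguished symbols — the join is lossless.

Yes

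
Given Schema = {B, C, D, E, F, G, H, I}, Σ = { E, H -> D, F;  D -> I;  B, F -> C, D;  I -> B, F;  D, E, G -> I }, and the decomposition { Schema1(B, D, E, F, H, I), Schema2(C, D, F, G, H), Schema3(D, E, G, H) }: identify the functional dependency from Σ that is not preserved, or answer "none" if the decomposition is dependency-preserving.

none

E, H → D, F lies within Schema1.
D → I lies within Schema1.
B, F → C, D: restricted closure across fragments reaches C, D.
I → B, F lies within Schema1.
D, E, G → I: restricted closure across fragments reaches I.
Every dependency is enforceable on the fragments, so the decomposition is dependency-preserving.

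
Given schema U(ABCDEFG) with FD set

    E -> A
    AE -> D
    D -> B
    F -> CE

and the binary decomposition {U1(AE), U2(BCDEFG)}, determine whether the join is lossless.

Common attributes: U1 ∩ U2 = {E}.
Closure of {E}: E → A applies, adding A; AE → D applies, adding D; D → B applies, adding B. So (E)⁺ = {ABDE}.
This closure contains every attribute of U1, so U1 ∩ U2 → U1. The join is lossless.

Yes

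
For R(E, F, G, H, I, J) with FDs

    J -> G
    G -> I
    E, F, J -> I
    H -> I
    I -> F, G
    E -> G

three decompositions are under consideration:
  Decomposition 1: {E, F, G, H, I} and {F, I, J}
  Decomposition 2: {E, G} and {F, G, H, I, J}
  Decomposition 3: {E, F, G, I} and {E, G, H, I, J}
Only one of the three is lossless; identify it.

Decomposition 1: common = {F, I}, closure = {F, G, I} → lossy.
Decomposition 2: common = {G}, closure = {F, G, I} → lossy.
Decomposition 3: common = {E, G, I}, closure = {E, F, G, I} → lossless.

Decomposition 3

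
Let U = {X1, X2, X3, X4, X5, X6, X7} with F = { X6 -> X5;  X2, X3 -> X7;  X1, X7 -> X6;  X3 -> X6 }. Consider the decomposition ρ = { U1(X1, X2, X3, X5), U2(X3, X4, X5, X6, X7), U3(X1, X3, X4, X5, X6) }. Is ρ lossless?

Chase test. Columns are X1, X2, X3, X4, X5, X6, X7; row i has aⱼ where attribute j ∈ Ui, else bᵢⱼ.
Initial tableau (one row per fragment):
  row 1: a1 a2 a3 b14 a5 b16 b17
  row 2: b21 b22 a3 a4 a5 a6 a7
  row 3: a1 b32 a3 a4 a5 a6 b37
Rows 1 and 2 agree on X3; apply X3→X6 and equate their X6 entries.
No row becomes fully distinguished — the join is lossy.

No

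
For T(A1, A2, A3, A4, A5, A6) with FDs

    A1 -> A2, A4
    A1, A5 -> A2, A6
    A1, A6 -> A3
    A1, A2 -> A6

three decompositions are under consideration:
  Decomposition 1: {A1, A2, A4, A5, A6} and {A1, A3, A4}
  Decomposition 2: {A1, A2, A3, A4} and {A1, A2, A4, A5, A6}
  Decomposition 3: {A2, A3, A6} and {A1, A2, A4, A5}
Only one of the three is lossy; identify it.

Decomposition 3

Decomposition 1: common = {A1, A4}, closure = {A1, A2, A3, A4, A6} → lossless.
Decomposition 2: common = {A1, A2, A4}, closure = {A1, A2, A3, A4, A6} → lossless.
Decomposition 3: common = {A2}, closure = {A2} → lossy.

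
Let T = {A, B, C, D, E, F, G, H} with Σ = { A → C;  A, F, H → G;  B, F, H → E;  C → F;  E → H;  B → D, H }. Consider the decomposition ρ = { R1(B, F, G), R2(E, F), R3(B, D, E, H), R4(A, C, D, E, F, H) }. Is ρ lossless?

Chase test. Columns are A, B, C, D, E, F, G, H; row i has aⱼ where attribute j ∈ Ri, else bᵢⱼ.
Initial tableau (one row per fragment):
  row 1: b11 a2 b13 b14 b15 a6 a7 b18
  row 2: b21 b22 b23 b24 a5 a6 b27 b28
  row 3: b31 a2 b33 a4 a5 b36 b37 a8
  row 4: a1 b42 a3 a4 a5 a6 b47 a8
Rows 2 and 3 agree on E; apply E→H and equate their H entries.
Rows 1 and 3 agree on B; apply B→D, H and equate their D, H entries.
No row becomes fully distinguished — the join is lossy.

No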